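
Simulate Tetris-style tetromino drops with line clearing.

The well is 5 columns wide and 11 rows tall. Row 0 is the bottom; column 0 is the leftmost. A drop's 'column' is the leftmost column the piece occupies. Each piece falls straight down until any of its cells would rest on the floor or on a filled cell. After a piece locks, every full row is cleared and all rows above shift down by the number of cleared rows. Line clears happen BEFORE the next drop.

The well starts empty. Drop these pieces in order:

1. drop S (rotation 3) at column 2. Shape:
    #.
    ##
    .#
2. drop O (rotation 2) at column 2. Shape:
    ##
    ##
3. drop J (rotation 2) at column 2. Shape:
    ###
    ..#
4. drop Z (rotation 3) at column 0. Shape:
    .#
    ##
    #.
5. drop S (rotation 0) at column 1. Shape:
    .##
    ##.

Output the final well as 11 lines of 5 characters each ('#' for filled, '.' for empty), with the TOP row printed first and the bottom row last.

Drop 1: S rot3 at col 2 lands with bottom-row=0; cleared 0 line(s) (total 0); column heights now [0 0 3 2 0], max=3
Drop 2: O rot2 at col 2 lands with bottom-row=3; cleared 0 line(s) (total 0); column heights now [0 0 5 5 0], max=5
Drop 3: J rot2 at col 2 lands with bottom-row=4; cleared 0 line(s) (total 0); column heights now [0 0 6 6 6], max=6
Drop 4: Z rot3 at col 0 lands with bottom-row=0; cleared 0 line(s) (total 0); column heights now [2 3 6 6 6], max=6
Drop 5: S rot0 at col 1 lands with bottom-row=6; cleared 0 line(s) (total 0); column heights now [2 7 8 8 6], max=8

Answer: .....
.....
.....
..##.
.##..
..###
..###
..##.
.##..
####.
#..#.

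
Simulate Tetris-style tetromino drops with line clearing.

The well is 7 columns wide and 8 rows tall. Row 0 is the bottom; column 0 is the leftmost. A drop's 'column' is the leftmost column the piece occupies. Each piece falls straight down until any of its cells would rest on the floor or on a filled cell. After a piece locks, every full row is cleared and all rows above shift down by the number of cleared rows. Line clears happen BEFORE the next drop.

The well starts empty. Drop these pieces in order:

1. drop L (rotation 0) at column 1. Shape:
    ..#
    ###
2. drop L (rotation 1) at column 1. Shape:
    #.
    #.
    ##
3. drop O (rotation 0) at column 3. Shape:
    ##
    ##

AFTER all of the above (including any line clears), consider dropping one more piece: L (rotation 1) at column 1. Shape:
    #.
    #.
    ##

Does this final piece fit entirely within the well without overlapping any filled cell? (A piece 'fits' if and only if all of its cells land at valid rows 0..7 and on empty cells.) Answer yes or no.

Answer: yes

Derivation:
Drop 1: L rot0 at col 1 lands with bottom-row=0; cleared 0 line(s) (total 0); column heights now [0 1 1 2 0 0 0], max=2
Drop 2: L rot1 at col 1 lands with bottom-row=1; cleared 0 line(s) (total 0); column heights now [0 4 2 2 0 0 0], max=4
Drop 3: O rot0 at col 3 lands with bottom-row=2; cleared 0 line(s) (total 0); column heights now [0 4 2 4 4 0 0], max=4
Test piece L rot1 at col 1 (width 2): heights before test = [0 4 2 4 4 0 0]; fits = True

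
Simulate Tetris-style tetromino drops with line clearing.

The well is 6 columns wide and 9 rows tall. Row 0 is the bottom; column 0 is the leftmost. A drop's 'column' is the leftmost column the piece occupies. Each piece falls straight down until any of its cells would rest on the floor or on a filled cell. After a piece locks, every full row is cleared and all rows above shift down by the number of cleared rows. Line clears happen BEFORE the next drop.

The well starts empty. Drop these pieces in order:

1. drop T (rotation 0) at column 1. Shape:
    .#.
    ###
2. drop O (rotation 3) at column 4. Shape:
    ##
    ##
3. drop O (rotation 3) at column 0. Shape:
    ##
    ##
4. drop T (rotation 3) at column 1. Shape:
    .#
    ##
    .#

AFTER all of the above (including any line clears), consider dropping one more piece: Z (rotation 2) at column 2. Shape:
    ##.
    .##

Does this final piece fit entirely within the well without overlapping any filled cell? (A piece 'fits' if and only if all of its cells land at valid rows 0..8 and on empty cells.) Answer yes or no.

Answer: yes

Derivation:
Drop 1: T rot0 at col 1 lands with bottom-row=0; cleared 0 line(s) (total 0); column heights now [0 1 2 1 0 0], max=2
Drop 2: O rot3 at col 4 lands with bottom-row=0; cleared 0 line(s) (total 0); column heights now [0 1 2 1 2 2], max=2
Drop 3: O rot3 at col 0 lands with bottom-row=1; cleared 0 line(s) (total 0); column heights now [3 3 2 1 2 2], max=3
Drop 4: T rot3 at col 1 lands with bottom-row=2; cleared 0 line(s) (total 0); column heights now [3 4 5 1 2 2], max=5
Test piece Z rot2 at col 2 (width 3): heights before test = [3 4 5 1 2 2]; fits = True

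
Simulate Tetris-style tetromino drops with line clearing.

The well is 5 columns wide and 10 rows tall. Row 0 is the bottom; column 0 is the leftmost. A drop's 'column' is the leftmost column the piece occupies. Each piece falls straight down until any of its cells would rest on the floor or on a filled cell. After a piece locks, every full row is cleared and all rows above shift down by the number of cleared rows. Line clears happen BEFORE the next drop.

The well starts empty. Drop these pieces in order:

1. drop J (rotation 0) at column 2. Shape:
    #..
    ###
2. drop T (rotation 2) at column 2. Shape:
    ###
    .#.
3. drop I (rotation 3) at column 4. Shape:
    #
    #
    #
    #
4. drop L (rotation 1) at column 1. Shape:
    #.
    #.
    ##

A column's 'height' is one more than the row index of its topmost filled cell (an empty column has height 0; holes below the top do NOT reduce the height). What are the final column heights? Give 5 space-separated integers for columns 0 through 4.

Drop 1: J rot0 at col 2 lands with bottom-row=0; cleared 0 line(s) (total 0); column heights now [0 0 2 1 1], max=2
Drop 2: T rot2 at col 2 lands with bottom-row=1; cleared 0 line(s) (total 0); column heights now [0 0 3 3 3], max=3
Drop 3: I rot3 at col 4 lands with bottom-row=3; cleared 0 line(s) (total 0); column heights now [0 0 3 3 7], max=7
Drop 4: L rot1 at col 1 lands with bottom-row=3; cleared 0 line(s) (total 0); column heights now [0 6 4 3 7], max=7

Answer: 0 6 4 3 7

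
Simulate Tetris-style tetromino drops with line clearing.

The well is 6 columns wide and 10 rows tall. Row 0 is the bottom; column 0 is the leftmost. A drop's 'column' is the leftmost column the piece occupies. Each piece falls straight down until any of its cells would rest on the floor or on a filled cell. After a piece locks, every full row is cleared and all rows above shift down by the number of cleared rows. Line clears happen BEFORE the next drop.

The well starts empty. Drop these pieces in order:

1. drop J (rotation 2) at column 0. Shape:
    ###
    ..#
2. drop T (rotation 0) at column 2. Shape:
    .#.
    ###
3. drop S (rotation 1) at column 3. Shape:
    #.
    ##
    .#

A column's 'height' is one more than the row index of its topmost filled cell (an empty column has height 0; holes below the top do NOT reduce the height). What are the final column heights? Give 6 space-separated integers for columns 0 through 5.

Drop 1: J rot2 at col 0 lands with bottom-row=0; cleared 0 line(s) (total 0); column heights now [2 2 2 0 0 0], max=2
Drop 2: T rot0 at col 2 lands with bottom-row=2; cleared 0 line(s) (total 0); column heights now [2 2 3 4 3 0], max=4
Drop 3: S rot1 at col 3 lands with bottom-row=3; cleared 0 line(s) (total 0); column heights now [2 2 3 6 5 0], max=6

Answer: 2 2 3 6 5 0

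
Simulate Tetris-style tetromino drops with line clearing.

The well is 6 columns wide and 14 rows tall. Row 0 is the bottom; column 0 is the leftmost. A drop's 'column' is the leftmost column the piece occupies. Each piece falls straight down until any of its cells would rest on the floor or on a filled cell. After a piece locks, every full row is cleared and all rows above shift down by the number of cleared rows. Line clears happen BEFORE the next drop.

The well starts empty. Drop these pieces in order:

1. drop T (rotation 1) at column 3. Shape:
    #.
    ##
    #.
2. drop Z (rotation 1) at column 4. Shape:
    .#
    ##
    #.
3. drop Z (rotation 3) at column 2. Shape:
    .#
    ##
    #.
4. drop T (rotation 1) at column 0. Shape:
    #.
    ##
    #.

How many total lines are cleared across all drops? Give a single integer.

Answer: 0

Derivation:
Drop 1: T rot1 at col 3 lands with bottom-row=0; cleared 0 line(s) (total 0); column heights now [0 0 0 3 2 0], max=3
Drop 2: Z rot1 at col 4 lands with bottom-row=2; cleared 0 line(s) (total 0); column heights now [0 0 0 3 4 5], max=5
Drop 3: Z rot3 at col 2 lands with bottom-row=2; cleared 0 line(s) (total 0); column heights now [0 0 4 5 4 5], max=5
Drop 4: T rot1 at col 0 lands with bottom-row=0; cleared 0 line(s) (total 0); column heights now [3 2 4 5 4 5], max=5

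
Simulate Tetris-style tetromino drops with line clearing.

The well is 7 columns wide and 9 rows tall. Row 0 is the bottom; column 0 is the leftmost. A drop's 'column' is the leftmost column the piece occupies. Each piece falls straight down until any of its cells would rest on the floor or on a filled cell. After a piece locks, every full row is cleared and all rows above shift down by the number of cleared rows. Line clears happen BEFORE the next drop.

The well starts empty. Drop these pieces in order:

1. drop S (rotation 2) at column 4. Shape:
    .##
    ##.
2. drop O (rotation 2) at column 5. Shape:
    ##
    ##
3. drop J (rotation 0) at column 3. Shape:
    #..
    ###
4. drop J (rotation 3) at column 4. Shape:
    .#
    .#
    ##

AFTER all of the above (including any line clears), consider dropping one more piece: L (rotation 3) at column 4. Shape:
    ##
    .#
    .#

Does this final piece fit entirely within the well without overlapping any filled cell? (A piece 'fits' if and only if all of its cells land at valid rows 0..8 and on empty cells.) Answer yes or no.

Drop 1: S rot2 at col 4 lands with bottom-row=0; cleared 0 line(s) (total 0); column heights now [0 0 0 0 1 2 2], max=2
Drop 2: O rot2 at col 5 lands with bottom-row=2; cleared 0 line(s) (total 0); column heights now [0 0 0 0 1 4 4], max=4
Drop 3: J rot0 at col 3 lands with bottom-row=4; cleared 0 line(s) (total 0); column heights now [0 0 0 6 5 5 4], max=6
Drop 4: J rot3 at col 4 lands with bottom-row=5; cleared 0 line(s) (total 0); column heights now [0 0 0 6 6 8 4], max=8
Test piece L rot3 at col 4 (width 2): heights before test = [0 0 0 6 6 8 4]; fits = False

Answer: no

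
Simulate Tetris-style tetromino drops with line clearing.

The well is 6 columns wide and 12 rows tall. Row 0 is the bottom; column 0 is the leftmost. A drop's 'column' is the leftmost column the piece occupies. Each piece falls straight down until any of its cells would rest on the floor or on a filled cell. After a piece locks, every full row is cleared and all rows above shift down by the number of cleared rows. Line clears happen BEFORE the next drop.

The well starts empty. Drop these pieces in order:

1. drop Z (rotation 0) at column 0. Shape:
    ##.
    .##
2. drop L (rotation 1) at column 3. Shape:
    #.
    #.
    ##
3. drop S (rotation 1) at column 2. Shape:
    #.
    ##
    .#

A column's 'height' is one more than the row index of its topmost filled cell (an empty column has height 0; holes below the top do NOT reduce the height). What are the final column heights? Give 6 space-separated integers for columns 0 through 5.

Answer: 2 2 6 5 1 0

Derivation:
Drop 1: Z rot0 at col 0 lands with bottom-row=0; cleared 0 line(s) (total 0); column heights now [2 2 1 0 0 0], max=2
Drop 2: L rot1 at col 3 lands with bottom-row=0; cleared 0 line(s) (total 0); column heights now [2 2 1 3 1 0], max=3
Drop 3: S rot1 at col 2 lands with bottom-row=3; cleared 0 line(s) (total 0); column heights now [2 2 6 5 1 0], max=6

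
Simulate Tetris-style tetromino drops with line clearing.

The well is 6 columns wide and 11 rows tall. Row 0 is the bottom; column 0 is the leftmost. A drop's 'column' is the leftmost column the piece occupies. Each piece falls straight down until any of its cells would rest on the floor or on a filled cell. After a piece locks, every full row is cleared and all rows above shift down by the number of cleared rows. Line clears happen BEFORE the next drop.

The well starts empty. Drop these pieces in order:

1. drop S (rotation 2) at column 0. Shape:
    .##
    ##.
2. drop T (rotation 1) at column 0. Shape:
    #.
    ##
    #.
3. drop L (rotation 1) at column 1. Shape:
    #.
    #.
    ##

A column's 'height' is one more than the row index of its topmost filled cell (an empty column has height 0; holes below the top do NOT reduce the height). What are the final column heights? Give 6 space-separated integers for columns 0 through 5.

Drop 1: S rot2 at col 0 lands with bottom-row=0; cleared 0 line(s) (total 0); column heights now [1 2 2 0 0 0], max=2
Drop 2: T rot1 at col 0 lands with bottom-row=1; cleared 0 line(s) (total 0); column heights now [4 3 2 0 0 0], max=4
Drop 3: L rot1 at col 1 lands with bottom-row=3; cleared 0 line(s) (total 0); column heights now [4 6 4 0 0 0], max=6

Answer: 4 6 4 0 0 0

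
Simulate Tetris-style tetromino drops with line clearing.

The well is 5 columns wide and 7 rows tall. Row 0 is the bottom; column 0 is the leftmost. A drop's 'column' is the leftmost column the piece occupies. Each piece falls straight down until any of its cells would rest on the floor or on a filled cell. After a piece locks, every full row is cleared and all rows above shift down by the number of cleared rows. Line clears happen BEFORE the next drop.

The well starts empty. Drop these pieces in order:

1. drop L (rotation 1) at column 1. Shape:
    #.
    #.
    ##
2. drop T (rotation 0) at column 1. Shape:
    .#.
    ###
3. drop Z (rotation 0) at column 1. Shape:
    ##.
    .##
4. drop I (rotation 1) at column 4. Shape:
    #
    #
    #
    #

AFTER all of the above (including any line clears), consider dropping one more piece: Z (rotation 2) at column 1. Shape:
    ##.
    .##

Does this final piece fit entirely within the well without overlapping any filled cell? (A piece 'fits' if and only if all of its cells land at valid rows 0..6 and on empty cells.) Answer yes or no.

Drop 1: L rot1 at col 1 lands with bottom-row=0; cleared 0 line(s) (total 0); column heights now [0 3 1 0 0], max=3
Drop 2: T rot0 at col 1 lands with bottom-row=3; cleared 0 line(s) (total 0); column heights now [0 4 5 4 0], max=5
Drop 3: Z rot0 at col 1 lands with bottom-row=5; cleared 0 line(s) (total 0); column heights now [0 7 7 6 0], max=7
Drop 4: I rot1 at col 4 lands with bottom-row=0; cleared 0 line(s) (total 0); column heights now [0 7 7 6 4], max=7
Test piece Z rot2 at col 1 (width 3): heights before test = [0 7 7 6 4]; fits = False

Answer: no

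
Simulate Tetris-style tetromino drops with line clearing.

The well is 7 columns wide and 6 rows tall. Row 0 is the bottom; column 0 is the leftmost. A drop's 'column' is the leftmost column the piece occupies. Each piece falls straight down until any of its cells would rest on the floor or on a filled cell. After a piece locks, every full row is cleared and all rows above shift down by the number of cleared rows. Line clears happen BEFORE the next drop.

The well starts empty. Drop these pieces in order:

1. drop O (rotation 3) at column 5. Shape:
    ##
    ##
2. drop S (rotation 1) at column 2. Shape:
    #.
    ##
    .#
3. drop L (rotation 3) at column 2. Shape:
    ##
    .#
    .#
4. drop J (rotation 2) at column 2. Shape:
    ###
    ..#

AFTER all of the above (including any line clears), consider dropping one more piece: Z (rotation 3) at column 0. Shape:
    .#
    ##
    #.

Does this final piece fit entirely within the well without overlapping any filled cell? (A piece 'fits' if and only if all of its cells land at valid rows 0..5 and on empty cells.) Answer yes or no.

Answer: yes

Derivation:
Drop 1: O rot3 at col 5 lands with bottom-row=0; cleared 0 line(s) (total 0); column heights now [0 0 0 0 0 2 2], max=2
Drop 2: S rot1 at col 2 lands with bottom-row=0; cleared 0 line(s) (total 0); column heights now [0 0 3 2 0 2 2], max=3
Drop 3: L rot3 at col 2 lands with bottom-row=2; cleared 0 line(s) (total 0); column heights now [0 0 5 5 0 2 2], max=5
Drop 4: J rot2 at col 2 lands with bottom-row=4; cleared 0 line(s) (total 0); column heights now [0 0 6 6 6 2 2], max=6
Test piece Z rot3 at col 0 (width 2): heights before test = [0 0 6 6 6 2 2]; fits = True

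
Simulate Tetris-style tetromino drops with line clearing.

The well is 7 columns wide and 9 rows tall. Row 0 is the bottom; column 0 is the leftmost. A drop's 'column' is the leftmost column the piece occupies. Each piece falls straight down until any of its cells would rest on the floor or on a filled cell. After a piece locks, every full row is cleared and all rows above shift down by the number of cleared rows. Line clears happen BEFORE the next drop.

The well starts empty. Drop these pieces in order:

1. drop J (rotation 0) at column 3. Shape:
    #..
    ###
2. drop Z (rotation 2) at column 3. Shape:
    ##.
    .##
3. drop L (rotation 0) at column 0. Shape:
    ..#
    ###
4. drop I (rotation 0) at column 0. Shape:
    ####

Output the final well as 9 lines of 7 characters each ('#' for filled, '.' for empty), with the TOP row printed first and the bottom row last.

Answer: .......
.......
.......
.......
.......
####...
...##..
..####.
######.

Derivation:
Drop 1: J rot0 at col 3 lands with bottom-row=0; cleared 0 line(s) (total 0); column heights now [0 0 0 2 1 1 0], max=2
Drop 2: Z rot2 at col 3 lands with bottom-row=1; cleared 0 line(s) (total 0); column heights now [0 0 0 3 3 2 0], max=3
Drop 3: L rot0 at col 0 lands with bottom-row=0; cleared 0 line(s) (total 0); column heights now [1 1 2 3 3 2 0], max=3
Drop 4: I rot0 at col 0 lands with bottom-row=3; cleared 0 line(s) (total 0); column heights now [4 4 4 4 3 2 0], max=4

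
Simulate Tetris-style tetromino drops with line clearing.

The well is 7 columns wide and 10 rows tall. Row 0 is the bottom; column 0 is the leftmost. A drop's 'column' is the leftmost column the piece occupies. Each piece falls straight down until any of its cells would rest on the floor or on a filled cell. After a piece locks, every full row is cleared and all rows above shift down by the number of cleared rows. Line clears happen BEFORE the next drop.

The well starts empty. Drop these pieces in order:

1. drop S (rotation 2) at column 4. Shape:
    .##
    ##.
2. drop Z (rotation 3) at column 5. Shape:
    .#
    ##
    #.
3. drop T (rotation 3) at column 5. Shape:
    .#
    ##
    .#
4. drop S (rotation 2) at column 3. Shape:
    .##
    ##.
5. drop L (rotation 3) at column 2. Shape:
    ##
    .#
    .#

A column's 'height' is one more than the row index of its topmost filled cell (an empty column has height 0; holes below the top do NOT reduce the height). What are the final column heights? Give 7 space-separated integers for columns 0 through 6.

Answer: 0 0 10 10 8 8 8

Derivation:
Drop 1: S rot2 at col 4 lands with bottom-row=0; cleared 0 line(s) (total 0); column heights now [0 0 0 0 1 2 2], max=2
Drop 2: Z rot3 at col 5 lands with bottom-row=2; cleared 0 line(s) (total 0); column heights now [0 0 0 0 1 4 5], max=5
Drop 3: T rot3 at col 5 lands with bottom-row=5; cleared 0 line(s) (total 0); column heights now [0 0 0 0 1 7 8], max=8
Drop 4: S rot2 at col 3 lands with bottom-row=6; cleared 0 line(s) (total 0); column heights now [0 0 0 7 8 8 8], max=8
Drop 5: L rot3 at col 2 lands with bottom-row=7; cleared 0 line(s) (total 0); column heights now [0 0 10 10 8 8 8], max=10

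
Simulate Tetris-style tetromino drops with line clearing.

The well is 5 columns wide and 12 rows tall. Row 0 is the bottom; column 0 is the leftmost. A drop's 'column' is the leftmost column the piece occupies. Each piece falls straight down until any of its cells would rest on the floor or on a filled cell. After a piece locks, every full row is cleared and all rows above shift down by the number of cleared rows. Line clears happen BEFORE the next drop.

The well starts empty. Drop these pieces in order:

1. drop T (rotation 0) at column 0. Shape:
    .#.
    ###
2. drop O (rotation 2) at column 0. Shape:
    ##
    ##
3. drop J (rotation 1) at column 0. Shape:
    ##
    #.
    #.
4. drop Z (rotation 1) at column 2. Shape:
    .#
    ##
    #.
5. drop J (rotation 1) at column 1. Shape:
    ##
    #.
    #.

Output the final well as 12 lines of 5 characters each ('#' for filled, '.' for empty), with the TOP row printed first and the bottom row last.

Drop 1: T rot0 at col 0 lands with bottom-row=0; cleared 0 line(s) (total 0); column heights now [1 2 1 0 0], max=2
Drop 2: O rot2 at col 0 lands with bottom-row=2; cleared 0 line(s) (total 0); column heights now [4 4 1 0 0], max=4
Drop 3: J rot1 at col 0 lands with bottom-row=4; cleared 0 line(s) (total 0); column heights now [7 7 1 0 0], max=7
Drop 4: Z rot1 at col 2 lands with bottom-row=1; cleared 0 line(s) (total 0); column heights now [7 7 3 4 0], max=7
Drop 5: J rot1 at col 1 lands with bottom-row=7; cleared 0 line(s) (total 0); column heights now [7 10 10 4 0], max=10

Answer: .....
.....
.##..
.#...
.#...
##...
#....
#....
##.#.
####.
.##..
###..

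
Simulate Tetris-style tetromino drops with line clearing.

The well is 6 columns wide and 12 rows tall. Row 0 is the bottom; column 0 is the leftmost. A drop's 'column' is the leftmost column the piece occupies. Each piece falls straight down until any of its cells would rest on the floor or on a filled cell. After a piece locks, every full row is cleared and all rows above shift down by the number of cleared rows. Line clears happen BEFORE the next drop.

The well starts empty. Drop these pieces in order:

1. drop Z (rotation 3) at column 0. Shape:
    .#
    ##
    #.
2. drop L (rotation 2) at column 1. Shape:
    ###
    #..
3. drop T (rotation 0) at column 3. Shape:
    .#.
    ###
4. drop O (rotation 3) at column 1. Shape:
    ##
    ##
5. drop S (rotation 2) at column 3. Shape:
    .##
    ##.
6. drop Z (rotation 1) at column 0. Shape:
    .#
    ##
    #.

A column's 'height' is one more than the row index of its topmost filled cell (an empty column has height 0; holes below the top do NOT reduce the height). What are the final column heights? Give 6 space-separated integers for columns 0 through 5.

Answer: 8 9 7 8 9 9

Derivation:
Drop 1: Z rot3 at col 0 lands with bottom-row=0; cleared 0 line(s) (total 0); column heights now [2 3 0 0 0 0], max=3
Drop 2: L rot2 at col 1 lands with bottom-row=3; cleared 0 line(s) (total 0); column heights now [2 5 5 5 0 0], max=5
Drop 3: T rot0 at col 3 lands with bottom-row=5; cleared 0 line(s) (total 0); column heights now [2 5 5 6 7 6], max=7
Drop 4: O rot3 at col 1 lands with bottom-row=5; cleared 0 line(s) (total 0); column heights now [2 7 7 6 7 6], max=7
Drop 5: S rot2 at col 3 lands with bottom-row=7; cleared 0 line(s) (total 0); column heights now [2 7 7 8 9 9], max=9
Drop 6: Z rot1 at col 0 lands with bottom-row=6; cleared 0 line(s) (total 0); column heights now [8 9 7 8 9 9], max=9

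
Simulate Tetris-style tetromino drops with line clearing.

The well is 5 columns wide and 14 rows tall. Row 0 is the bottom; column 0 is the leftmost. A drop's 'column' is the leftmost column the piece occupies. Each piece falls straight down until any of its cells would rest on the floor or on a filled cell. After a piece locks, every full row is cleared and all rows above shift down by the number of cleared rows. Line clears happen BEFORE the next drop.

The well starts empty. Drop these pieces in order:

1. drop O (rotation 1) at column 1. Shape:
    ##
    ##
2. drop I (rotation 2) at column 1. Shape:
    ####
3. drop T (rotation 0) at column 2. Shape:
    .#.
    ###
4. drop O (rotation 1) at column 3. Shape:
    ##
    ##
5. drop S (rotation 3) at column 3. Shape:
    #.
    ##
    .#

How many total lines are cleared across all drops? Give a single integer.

Answer: 0

Derivation:
Drop 1: O rot1 at col 1 lands with bottom-row=0; cleared 0 line(s) (total 0); column heights now [0 2 2 0 0], max=2
Drop 2: I rot2 at col 1 lands with bottom-row=2; cleared 0 line(s) (total 0); column heights now [0 3 3 3 3], max=3
Drop 3: T rot0 at col 2 lands with bottom-row=3; cleared 0 line(s) (total 0); column heights now [0 3 4 5 4], max=5
Drop 4: O rot1 at col 3 lands with bottom-row=5; cleared 0 line(s) (total 0); column heights now [0 3 4 7 7], max=7
Drop 5: S rot3 at col 3 lands with bottom-row=7; cleared 0 line(s) (total 0); column heights now [0 3 4 10 9], max=10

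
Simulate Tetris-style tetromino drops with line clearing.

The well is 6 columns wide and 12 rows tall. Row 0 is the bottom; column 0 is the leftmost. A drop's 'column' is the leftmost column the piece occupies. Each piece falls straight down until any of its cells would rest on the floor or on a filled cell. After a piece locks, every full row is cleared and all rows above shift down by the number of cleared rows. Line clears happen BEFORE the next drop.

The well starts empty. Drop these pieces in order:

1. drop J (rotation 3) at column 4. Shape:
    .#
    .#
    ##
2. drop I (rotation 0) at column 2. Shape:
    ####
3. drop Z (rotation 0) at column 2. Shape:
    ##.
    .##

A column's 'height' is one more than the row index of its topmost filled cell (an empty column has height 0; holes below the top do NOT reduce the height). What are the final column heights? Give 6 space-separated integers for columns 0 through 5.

Answer: 0 0 6 6 5 4

Derivation:
Drop 1: J rot3 at col 4 lands with bottom-row=0; cleared 0 line(s) (total 0); column heights now [0 0 0 0 1 3], max=3
Drop 2: I rot0 at col 2 lands with bottom-row=3; cleared 0 line(s) (total 0); column heights now [0 0 4 4 4 4], max=4
Drop 3: Z rot0 at col 2 lands with bottom-row=4; cleared 0 line(s) (total 0); column heights now [0 0 6 6 5 4], max=6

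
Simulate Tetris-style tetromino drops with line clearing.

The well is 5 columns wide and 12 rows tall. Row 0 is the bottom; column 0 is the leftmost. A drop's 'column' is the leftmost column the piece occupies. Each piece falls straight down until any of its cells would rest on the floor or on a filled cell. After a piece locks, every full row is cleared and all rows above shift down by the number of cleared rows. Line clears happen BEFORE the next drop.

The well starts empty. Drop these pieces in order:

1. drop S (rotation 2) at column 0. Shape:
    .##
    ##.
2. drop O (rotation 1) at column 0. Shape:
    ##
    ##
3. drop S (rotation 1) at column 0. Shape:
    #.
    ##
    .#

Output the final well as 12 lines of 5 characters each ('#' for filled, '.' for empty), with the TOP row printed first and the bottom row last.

Answer: .....
.....
.....
.....
.....
#....
##...
.#...
##...
##...
.##..
##...

Derivation:
Drop 1: S rot2 at col 0 lands with bottom-row=0; cleared 0 line(s) (total 0); column heights now [1 2 2 0 0], max=2
Drop 2: O rot1 at col 0 lands with bottom-row=2; cleared 0 line(s) (total 0); column heights now [4 4 2 0 0], max=4
Drop 3: S rot1 at col 0 lands with bottom-row=4; cleared 0 line(s) (total 0); column heights now [7 6 2 0 0], max=7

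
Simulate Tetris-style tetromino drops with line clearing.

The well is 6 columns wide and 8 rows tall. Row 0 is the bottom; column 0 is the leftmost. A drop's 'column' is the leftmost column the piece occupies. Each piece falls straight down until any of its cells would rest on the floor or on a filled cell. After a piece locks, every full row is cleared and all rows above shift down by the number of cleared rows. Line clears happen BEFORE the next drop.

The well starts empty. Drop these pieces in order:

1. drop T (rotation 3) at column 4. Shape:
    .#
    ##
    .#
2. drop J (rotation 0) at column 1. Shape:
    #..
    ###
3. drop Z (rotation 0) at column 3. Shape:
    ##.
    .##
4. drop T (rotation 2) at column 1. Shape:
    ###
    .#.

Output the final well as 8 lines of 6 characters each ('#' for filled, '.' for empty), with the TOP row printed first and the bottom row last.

Drop 1: T rot3 at col 4 lands with bottom-row=0; cleared 0 line(s) (total 0); column heights now [0 0 0 0 2 3], max=3
Drop 2: J rot0 at col 1 lands with bottom-row=0; cleared 0 line(s) (total 0); column heights now [0 2 1 1 2 3], max=3
Drop 3: Z rot0 at col 3 lands with bottom-row=3; cleared 0 line(s) (total 0); column heights now [0 2 1 5 5 4], max=5
Drop 4: T rot2 at col 1 lands with bottom-row=4; cleared 0 line(s) (total 0); column heights now [0 6 6 6 5 4], max=6

Answer: ......
......
.###..
..###.
....##
.....#
.#..##
.###.#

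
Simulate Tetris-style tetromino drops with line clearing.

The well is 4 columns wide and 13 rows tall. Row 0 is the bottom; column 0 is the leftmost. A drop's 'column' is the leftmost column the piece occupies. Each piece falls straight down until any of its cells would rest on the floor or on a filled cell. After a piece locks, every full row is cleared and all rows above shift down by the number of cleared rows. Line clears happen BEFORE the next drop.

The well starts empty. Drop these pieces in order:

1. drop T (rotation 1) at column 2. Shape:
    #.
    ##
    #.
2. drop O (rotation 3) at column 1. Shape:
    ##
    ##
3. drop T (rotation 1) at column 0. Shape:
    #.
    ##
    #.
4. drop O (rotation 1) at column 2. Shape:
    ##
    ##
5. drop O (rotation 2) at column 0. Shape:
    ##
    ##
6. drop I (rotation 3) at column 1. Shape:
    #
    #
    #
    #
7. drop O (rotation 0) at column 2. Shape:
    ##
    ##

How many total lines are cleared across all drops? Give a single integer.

Answer: 3

Derivation:
Drop 1: T rot1 at col 2 lands with bottom-row=0; cleared 0 line(s) (total 0); column heights now [0 0 3 2], max=3
Drop 2: O rot3 at col 1 lands with bottom-row=3; cleared 0 line(s) (total 0); column heights now [0 5 5 2], max=5
Drop 3: T rot1 at col 0 lands with bottom-row=4; cleared 0 line(s) (total 0); column heights now [7 6 5 2], max=7
Drop 4: O rot1 at col 2 lands with bottom-row=5; cleared 1 line(s) (total 1); column heights now [6 5 6 6], max=6
Drop 5: O rot2 at col 0 lands with bottom-row=6; cleared 0 line(s) (total 1); column heights now [8 8 6 6], max=8
Drop 6: I rot3 at col 1 lands with bottom-row=8; cleared 0 line(s) (total 1); column heights now [8 12 6 6], max=12
Drop 7: O rot0 at col 2 lands with bottom-row=6; cleared 2 line(s) (total 3); column heights now [6 10 6 6], max=10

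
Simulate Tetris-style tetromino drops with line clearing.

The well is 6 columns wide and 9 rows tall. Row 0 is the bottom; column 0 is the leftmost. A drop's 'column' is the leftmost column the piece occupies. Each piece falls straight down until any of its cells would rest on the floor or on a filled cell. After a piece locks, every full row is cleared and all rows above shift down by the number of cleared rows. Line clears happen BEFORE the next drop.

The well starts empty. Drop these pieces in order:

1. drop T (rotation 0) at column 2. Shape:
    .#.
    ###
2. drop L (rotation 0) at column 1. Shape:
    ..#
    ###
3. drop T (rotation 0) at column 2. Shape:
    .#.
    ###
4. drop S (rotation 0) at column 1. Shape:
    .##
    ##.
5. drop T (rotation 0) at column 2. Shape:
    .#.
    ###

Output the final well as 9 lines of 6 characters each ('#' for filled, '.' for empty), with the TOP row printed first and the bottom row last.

Drop 1: T rot0 at col 2 lands with bottom-row=0; cleared 0 line(s) (total 0); column heights now [0 0 1 2 1 0], max=2
Drop 2: L rot0 at col 1 lands with bottom-row=2; cleared 0 line(s) (total 0); column heights now [0 3 3 4 1 0], max=4
Drop 3: T rot0 at col 2 lands with bottom-row=4; cleared 0 line(s) (total 0); column heights now [0 3 5 6 5 0], max=6
Drop 4: S rot0 at col 1 lands with bottom-row=5; cleared 0 line(s) (total 0); column heights now [0 6 7 7 5 0], max=7
Drop 5: T rot0 at col 2 lands with bottom-row=7; cleared 0 line(s) (total 0); column heights now [0 6 8 9 8 0], max=9

Answer: ...#..
..###.
..##..
.###..
..###.
...#..
.###..
...#..
..###.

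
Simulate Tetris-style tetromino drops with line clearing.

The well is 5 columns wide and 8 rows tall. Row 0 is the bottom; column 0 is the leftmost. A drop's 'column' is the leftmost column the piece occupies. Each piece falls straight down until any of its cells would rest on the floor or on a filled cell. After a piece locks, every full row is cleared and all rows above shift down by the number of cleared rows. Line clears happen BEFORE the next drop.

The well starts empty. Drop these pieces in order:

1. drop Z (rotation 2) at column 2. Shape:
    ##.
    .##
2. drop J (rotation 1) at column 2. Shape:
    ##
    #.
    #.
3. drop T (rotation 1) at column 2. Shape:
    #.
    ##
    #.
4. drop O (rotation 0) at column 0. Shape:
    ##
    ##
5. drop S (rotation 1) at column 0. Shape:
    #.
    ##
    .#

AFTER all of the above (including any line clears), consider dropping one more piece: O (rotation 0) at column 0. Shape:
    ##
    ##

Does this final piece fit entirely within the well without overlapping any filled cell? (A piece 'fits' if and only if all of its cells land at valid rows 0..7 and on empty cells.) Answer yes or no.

Answer: yes

Derivation:
Drop 1: Z rot2 at col 2 lands with bottom-row=0; cleared 0 line(s) (total 0); column heights now [0 0 2 2 1], max=2
Drop 2: J rot1 at col 2 lands with bottom-row=2; cleared 0 line(s) (total 0); column heights now [0 0 5 5 1], max=5
Drop 3: T rot1 at col 2 lands with bottom-row=5; cleared 0 line(s) (total 0); column heights now [0 0 8 7 1], max=8
Drop 4: O rot0 at col 0 lands with bottom-row=0; cleared 0 line(s) (total 0); column heights now [2 2 8 7 1], max=8
Drop 5: S rot1 at col 0 lands with bottom-row=2; cleared 0 line(s) (total 0); column heights now [5 4 8 7 1], max=8
Test piece O rot0 at col 0 (width 2): heights before test = [5 4 8 7 1]; fits = True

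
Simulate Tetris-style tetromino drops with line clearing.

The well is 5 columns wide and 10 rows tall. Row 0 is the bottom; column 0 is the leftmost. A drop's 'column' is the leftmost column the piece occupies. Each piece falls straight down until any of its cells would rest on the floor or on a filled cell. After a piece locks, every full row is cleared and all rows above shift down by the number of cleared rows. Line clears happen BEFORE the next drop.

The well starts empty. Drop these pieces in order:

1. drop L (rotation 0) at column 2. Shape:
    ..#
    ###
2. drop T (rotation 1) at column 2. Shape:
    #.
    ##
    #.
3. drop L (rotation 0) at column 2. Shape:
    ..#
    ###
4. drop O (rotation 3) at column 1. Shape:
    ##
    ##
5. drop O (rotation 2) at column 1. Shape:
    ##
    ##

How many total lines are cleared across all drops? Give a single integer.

Drop 1: L rot0 at col 2 lands with bottom-row=0; cleared 0 line(s) (total 0); column heights now [0 0 1 1 2], max=2
Drop 2: T rot1 at col 2 lands with bottom-row=1; cleared 0 line(s) (total 0); column heights now [0 0 4 3 2], max=4
Drop 3: L rot0 at col 2 lands with bottom-row=4; cleared 0 line(s) (total 0); column heights now [0 0 5 5 6], max=6
Drop 4: O rot3 at col 1 lands with bottom-row=5; cleared 0 line(s) (total 0); column heights now [0 7 7 5 6], max=7
Drop 5: O rot2 at col 1 lands with bottom-row=7; cleared 0 line(s) (total 0); column heights now [0 9 9 5 6], max=9

Answer: 0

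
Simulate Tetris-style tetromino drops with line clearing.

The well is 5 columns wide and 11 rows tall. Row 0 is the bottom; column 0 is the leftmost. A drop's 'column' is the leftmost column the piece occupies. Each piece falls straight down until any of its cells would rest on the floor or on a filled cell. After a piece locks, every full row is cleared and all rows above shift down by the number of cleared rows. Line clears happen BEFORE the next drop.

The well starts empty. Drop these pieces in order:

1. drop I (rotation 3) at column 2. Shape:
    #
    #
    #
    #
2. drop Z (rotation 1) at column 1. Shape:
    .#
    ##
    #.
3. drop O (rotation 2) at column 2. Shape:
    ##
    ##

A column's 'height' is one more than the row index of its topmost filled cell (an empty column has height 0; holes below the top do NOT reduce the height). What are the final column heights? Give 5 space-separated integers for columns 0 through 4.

Drop 1: I rot3 at col 2 lands with bottom-row=0; cleared 0 line(s) (total 0); column heights now [0 0 4 0 0], max=4
Drop 2: Z rot1 at col 1 lands with bottom-row=3; cleared 0 line(s) (total 0); column heights now [0 5 6 0 0], max=6
Drop 3: O rot2 at col 2 lands with bottom-row=6; cleared 0 line(s) (total 0); column heights now [0 5 8 8 0], max=8

Answer: 0 5 8 8 0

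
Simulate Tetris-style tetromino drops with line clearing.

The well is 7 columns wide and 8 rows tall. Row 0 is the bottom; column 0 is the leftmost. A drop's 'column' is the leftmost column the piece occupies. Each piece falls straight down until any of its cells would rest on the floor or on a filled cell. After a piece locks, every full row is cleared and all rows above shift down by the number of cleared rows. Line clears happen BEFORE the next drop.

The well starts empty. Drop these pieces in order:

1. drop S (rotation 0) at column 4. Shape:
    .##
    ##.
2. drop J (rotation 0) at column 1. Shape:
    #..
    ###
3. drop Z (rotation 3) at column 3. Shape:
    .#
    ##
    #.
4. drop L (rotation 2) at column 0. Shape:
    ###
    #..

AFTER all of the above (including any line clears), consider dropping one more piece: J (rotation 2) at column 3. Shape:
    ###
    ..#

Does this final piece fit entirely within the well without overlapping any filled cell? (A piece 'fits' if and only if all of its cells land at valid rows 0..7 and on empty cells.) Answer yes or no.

Drop 1: S rot0 at col 4 lands with bottom-row=0; cleared 0 line(s) (total 0); column heights now [0 0 0 0 1 2 2], max=2
Drop 2: J rot0 at col 1 lands with bottom-row=0; cleared 0 line(s) (total 0); column heights now [0 2 1 1 1 2 2], max=2
Drop 3: Z rot3 at col 3 lands with bottom-row=1; cleared 0 line(s) (total 0); column heights now [0 2 1 3 4 2 2], max=4
Drop 4: L rot2 at col 0 lands with bottom-row=1; cleared 0 line(s) (total 0); column heights now [3 3 3 3 4 2 2], max=4
Test piece J rot2 at col 3 (width 3): heights before test = [3 3 3 3 4 2 2]; fits = True

Answer: yes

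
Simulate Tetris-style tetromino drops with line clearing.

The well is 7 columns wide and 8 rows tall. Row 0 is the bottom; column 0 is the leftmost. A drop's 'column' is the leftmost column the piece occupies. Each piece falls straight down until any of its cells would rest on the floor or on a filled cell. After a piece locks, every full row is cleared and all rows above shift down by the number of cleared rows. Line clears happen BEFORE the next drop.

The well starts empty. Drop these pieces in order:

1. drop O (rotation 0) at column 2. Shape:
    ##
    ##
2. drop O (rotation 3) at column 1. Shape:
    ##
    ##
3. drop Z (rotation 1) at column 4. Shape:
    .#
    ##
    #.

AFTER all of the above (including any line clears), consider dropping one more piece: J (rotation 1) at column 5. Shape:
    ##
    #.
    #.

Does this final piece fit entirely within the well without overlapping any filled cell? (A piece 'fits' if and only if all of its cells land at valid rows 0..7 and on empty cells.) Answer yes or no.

Answer: yes

Derivation:
Drop 1: O rot0 at col 2 lands with bottom-row=0; cleared 0 line(s) (total 0); column heights now [0 0 2 2 0 0 0], max=2
Drop 2: O rot3 at col 1 lands with bottom-row=2; cleared 0 line(s) (total 0); column heights now [0 4 4 2 0 0 0], max=4
Drop 3: Z rot1 at col 4 lands with bottom-row=0; cleared 0 line(s) (total 0); column heights now [0 4 4 2 2 3 0], max=4
Test piece J rot1 at col 5 (width 2): heights before test = [0 4 4 2 2 3 0]; fits = True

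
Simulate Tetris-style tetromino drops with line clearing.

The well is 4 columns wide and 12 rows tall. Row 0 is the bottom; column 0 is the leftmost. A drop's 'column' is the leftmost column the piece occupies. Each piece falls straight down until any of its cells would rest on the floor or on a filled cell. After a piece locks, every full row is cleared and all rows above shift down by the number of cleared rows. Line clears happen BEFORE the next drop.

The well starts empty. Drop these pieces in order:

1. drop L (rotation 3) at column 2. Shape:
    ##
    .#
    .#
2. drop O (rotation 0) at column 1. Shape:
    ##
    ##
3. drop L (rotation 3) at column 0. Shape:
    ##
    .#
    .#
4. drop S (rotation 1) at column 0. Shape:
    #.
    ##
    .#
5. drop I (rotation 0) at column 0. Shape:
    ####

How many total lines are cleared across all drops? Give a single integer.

Answer: 1

Derivation:
Drop 1: L rot3 at col 2 lands with bottom-row=0; cleared 0 line(s) (total 0); column heights now [0 0 3 3], max=3
Drop 2: O rot0 at col 1 lands with bottom-row=3; cleared 0 line(s) (total 0); column heights now [0 5 5 3], max=5
Drop 3: L rot3 at col 0 lands with bottom-row=5; cleared 0 line(s) (total 0); column heights now [8 8 5 3], max=8
Drop 4: S rot1 at col 0 lands with bottom-row=8; cleared 0 line(s) (total 0); column heights now [11 10 5 3], max=11
Drop 5: I rot0 at col 0 lands with bottom-row=11; cleared 1 line(s) (total 1); column heights now [11 10 5 3], max=11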